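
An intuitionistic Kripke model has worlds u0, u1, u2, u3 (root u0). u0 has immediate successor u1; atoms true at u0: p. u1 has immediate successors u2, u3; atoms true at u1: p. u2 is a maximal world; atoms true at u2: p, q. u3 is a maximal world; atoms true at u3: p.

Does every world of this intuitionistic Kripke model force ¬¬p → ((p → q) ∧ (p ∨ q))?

No

Not every world: u0 ⊮ ¬¬p → ((p → q) ∧ (p ∨ q)).
u0 ⊮ ¬¬p → ((p → q) ∧ (p ∨ q)): already at u0 itself, u0 ⊩ ¬¬p but u0 ⊮ (p → q) ∧ (p ∨ q).
u0 ⊮ (p → q) ∧ (p ∨ q) since u0 fails p → q.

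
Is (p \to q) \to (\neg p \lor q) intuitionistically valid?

This is the material-implication-as-disjunction principle, which is not intuitionistically valid.
A Kripke countermodel: worlds w0, w1; order generated by w0 \le w1; atoms true at each world — w0:{}; w1:{p,q}.
w0 \nVdash (p \to q) \to (\neg p \lor q): already at w0 itself, w0 \Vdash p \to q but w0 \nVdash \neg p \lor q.
w0 \nVdash \neg p \lor q: neither disjunct is forced at w0.
w0 \nVdash \neg p since w1 is accessible from w0 and w1 \Vdash p.
So the root w0 does not force the formula.

No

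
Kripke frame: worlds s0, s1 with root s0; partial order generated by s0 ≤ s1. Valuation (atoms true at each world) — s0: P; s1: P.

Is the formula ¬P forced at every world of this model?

No

Not every world: s0 ⊮ ¬P.
s0 ⊮ ¬P since s0 is accessible from s0 and s0 ⊩ P.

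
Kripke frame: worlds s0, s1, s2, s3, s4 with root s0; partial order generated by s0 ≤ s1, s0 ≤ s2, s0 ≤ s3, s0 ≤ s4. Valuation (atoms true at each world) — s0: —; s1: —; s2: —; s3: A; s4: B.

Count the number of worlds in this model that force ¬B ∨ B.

4

s0: does not force it — s0 ⊮ ¬B ∨ B: neither disjunct is forced at s0.
s1: forces it.
s2: forces it.
s3: forces it.
s4: forces it.
Worlds forcing the formula: {s1, s2, s3, s4}.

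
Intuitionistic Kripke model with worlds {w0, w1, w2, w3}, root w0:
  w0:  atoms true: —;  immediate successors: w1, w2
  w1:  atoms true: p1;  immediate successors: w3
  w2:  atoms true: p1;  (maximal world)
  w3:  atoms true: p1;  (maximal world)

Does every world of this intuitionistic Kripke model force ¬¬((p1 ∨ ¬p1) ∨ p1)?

w0 ⊩ ¬¬((p1 ∨ ¬p1) ∨ p1): no world accessible from w0 forces ¬((p1 ∨ ¬p1) ∨ p1).
Since the root w0 forces ¬¬((p1 ∨ ¬p1) ∨ p1) and forcing is persistent (monotone upward), every world forces it.

Yes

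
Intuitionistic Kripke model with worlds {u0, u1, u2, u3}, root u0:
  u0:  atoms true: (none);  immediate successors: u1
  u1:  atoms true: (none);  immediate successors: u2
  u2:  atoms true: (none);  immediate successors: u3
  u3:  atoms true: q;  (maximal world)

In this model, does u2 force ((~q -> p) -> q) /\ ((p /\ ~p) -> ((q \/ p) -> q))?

u2 ||-/- ((~q -> p) -> q) /\ ((p /\ ~p) -> ((q \/ p) -> q)) since u2 fails (~q -> p) -> q.

No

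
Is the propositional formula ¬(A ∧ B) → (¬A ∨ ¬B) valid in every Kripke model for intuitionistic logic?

No

This is the constructively invalid direction of De Morgan's law for conjunction, which is not intuitionistically valid.
A Kripke countermodel: worlds u, v, w; order generated by u ≤ v, u ≤ w; atoms true at each world — u:{}; v:{A}; w:{B}.
u ⊮ ¬(A ∧ B) → (¬A ∨ ¬B): already at u itself, u ⊩ ¬(A ∧ B) but u ⊮ ¬A ∨ ¬B.
u ⊮ ¬A ∨ ¬B: neither disjunct is forced at u.
u ⊮ ¬A since v is accessible from u and v ⊩ A.
So the root u does not force the formula.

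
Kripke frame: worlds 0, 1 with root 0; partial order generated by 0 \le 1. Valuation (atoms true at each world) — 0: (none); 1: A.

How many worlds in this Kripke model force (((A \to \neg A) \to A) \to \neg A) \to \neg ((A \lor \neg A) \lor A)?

0: forces it.
1: forces it.
Worlds forcing the formula: {0, 1}.

2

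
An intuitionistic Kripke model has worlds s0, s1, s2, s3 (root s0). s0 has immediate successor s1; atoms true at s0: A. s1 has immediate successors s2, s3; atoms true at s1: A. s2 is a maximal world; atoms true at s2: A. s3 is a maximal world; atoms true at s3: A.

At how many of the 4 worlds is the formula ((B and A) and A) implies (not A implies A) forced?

4

s0: forces it.
s1: forces it.
s2: forces it.
s3: forces it.
Worlds forcing the formula: {s0, s1, s2, s3}.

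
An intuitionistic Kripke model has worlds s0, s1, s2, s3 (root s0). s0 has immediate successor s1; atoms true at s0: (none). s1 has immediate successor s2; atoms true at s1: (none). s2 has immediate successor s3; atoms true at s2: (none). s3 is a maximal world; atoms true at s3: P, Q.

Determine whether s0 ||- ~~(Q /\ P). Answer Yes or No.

Yes

s0 ||- ~~(Q /\ P): no world accessible from s0 forces ~(Q /\ P).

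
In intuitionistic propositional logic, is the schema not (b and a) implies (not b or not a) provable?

This is the constructively invalid direction of De Morgan's law for conjunction, which is not intuitionistically valid.
A Kripke countermodel: worlds w0, w1, w2; order generated by w0 <= w1, w0 <= w2; atoms true at each world — w0:{}; w1:{b}; w2:{a}.
w0 does not force not (b and a) implies (not b or not a): already at w0 itself, w0 forces not (b and a) but w0 does not force not b or not a.
w0 does not force not b or not a: neither disjunct is forced at w0.
w0 does not force not b since w1 is accessible from w0 and w1 forces b.
So the root w0 does not force the formula.

No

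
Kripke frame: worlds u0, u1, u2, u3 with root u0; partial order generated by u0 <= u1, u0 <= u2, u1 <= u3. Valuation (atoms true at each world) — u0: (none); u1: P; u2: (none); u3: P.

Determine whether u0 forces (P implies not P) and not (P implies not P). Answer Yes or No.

No

u0 does not force (P implies not P) and not (P implies not P) since u0 fails P implies not P.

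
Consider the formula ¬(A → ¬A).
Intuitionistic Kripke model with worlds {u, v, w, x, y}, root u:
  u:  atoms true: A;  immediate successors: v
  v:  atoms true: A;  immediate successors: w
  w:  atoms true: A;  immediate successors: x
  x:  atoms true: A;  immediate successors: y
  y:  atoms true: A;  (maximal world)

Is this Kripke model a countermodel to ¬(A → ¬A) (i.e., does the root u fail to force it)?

u ⊩ ¬(A → ¬A): no world accessible from u forces A → ¬A.
So the root u forces ¬(A → ¬A); the model is not a countermodel.

No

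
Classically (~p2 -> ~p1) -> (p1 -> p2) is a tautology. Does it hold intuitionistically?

This is the converse of contraposition, which is not intuitionistically valid.
A Kripke countermodel: worlds 0, 1; order generated by 0 <= 1; atoms true at each world — 0:{p1}; 1:{p1,p2}.
0 ||-/- (~p2 -> ~p1) -> (p1 -> p2): already at 0 itself, 0 ||- ~p2 -> ~p1 but 0 ||-/- p1 -> p2.
0 ||-/- p1 -> p2: already at 0 itself, 0 ||- p1 but 0 ||-/- p2.
0 lacks atom p2, so 0 ||-/- p2.
So the root 0 does not force the formula.

No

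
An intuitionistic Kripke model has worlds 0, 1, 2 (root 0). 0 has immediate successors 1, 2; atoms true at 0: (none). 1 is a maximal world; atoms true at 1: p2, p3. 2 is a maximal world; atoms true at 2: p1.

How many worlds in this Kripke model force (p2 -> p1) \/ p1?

1

0: does not force it — 0 ||-/- (p2 -> p1) \/ p1: neither disjunct is forced at 0.
1: does not force it — 1 ||-/- (p2 -> p1) \/ p1: neither disjunct is forced at 1.
2: forces it.
Worlds forcing the formula: {2}.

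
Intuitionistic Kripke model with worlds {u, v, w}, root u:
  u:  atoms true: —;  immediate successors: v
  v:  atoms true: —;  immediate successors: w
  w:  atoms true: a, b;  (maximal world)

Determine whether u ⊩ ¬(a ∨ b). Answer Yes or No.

No

u ⊮ ¬(a ∨ b) since w is accessible from u and w ⊩ a ∨ b.
w ⊩ a ∨ b via the disjunct a.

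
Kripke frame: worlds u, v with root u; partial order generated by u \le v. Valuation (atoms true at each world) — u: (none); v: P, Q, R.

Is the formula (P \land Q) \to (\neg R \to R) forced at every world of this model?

Yes

u \Vdash (P \land Q) \to (\neg R \to R): every world accessible from u that forces P \land Q (namely v) also forces \neg R \to R.
Since the root u forces (P \land Q) \to (\neg R \to R) and forcing is persistent (monotone upward), every world forces it.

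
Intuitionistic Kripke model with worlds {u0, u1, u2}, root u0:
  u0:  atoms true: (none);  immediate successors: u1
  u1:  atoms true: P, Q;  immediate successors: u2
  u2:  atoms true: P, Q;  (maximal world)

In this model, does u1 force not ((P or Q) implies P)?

No

u1 does not force not ((P or Q) implies P) since u1 is accessible from u1 and u1 forces (P or Q) implies P.
u1 forces (P or Q) implies P: every world accessible from u1 that forces P or Q (namely u1, u2) also forces P.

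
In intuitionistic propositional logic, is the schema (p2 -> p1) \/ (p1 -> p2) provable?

No

This is the Gödel–Dummett linearity axiom, which is not intuitionistically valid.
A Kripke countermodel: worlds 0, 1, 2; order generated by 0 <= 1, 0 <= 2; atoms true at each world — 0:{}; 1:{p2}; 2:{p1}.
0 ||-/- (p2 -> p1) \/ (p1 -> p2): neither disjunct is forced at 0.
0 ||-/- p2 -> p1: at the accessible world 1, 1 ||- p2 but 1 ||-/- p1.
1 lacks atom p1, so 1 ||-/- p1.
So the root 0 does not force the formula.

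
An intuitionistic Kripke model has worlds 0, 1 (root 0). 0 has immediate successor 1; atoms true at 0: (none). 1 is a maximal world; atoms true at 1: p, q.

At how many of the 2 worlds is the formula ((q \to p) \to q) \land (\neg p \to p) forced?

0: does not force it — 0 \nVdash ((q \to p) \to q) \land (\neg p \to p) since 0 fails (q \to p) \to q.
1: forces it.
Worlds forcing the formula: {1}.

1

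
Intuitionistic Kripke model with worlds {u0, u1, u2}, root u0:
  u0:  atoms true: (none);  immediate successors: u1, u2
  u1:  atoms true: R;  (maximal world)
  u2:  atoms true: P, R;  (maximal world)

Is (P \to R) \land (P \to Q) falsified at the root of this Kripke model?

u0 \nVdash (P \to R) \land (P \to Q) since u0 fails P \to Q.
So the root u0 does not force (P \to R) \land (P \to Q); the model is a countermodel.

Yes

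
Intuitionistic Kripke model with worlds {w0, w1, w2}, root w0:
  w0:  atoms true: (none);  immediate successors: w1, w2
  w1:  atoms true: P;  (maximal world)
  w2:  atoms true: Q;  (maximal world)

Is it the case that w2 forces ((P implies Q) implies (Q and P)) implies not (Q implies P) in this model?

w2 forces ((P implies Q) implies (Q and P)) implies not (Q implies P) vacuously: no world accessible from w2 forces the antecedent (P implies Q) implies (Q and P).

Yes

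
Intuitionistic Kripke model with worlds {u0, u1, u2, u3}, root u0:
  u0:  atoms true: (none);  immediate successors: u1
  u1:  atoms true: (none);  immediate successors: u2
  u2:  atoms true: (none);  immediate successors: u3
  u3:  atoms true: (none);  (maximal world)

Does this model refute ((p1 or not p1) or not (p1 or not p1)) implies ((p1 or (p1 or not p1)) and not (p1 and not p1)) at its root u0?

u0 forces ((p1 or not p1) or not (p1 or not p1)) implies ((p1 or (p1 or not p1)) and not (p1 and not p1)): every world accessible from u0 that forces (p1 or not p1) or not (p1 or not p1) (namely u0, u1, u2, u3) also forces (p1 or (p1 or not p1)) and not (p1 and not p1).
So the root u0 forces ((p1 or not p1) or not (p1 or not p1)) implies ((p1 or (p1 or not p1)) and not (p1 and not p1)); the model is not a countermodel.

No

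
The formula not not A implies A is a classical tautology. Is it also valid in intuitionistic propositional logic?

This is double-negation elimination, which is not intuitionistically valid.
A Kripke countermodel: worlds a, b; order generated by a <= b; atoms true at each world — a:{}; b:{A}.
a does not force not not A implies A: already at a itself, a forces not not A but a does not force A.
a lacks atom A, so a does not force A.
So the root a does not force the formula.

No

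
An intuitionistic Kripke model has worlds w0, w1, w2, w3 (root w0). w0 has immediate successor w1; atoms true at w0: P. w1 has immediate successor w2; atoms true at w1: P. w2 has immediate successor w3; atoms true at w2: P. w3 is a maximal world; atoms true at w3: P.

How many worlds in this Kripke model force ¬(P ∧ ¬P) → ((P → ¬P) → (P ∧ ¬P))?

w0: forces it.
w1: forces it.
w2: forces it.
w3: forces it.
Worlds forcing the formula: {w0, w1, w2, w3}.

4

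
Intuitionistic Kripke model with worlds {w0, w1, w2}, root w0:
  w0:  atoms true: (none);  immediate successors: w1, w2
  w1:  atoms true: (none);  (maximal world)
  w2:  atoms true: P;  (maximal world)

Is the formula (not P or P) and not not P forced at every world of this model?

No

Not every world: w0 does not force (not P or P) and not not P.
w0 does not force (not P or P) and not not P since w0 fails not P or P.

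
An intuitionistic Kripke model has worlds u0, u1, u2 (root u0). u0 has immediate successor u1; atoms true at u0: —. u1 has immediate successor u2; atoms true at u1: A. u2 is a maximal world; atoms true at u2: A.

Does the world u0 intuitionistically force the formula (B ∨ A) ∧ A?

No

u0 ⊮ (B ∨ A) ∧ A since u0 fails B ∨ A.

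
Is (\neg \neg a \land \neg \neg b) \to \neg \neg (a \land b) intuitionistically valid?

Yes

This is the distribution of double negation over conjunction, which is intuitionistically derivable.
Assume \neg \neg a, \neg \neg b, and \neg (a \land b). From a we'd get \neg b (since a \land b is refuted), contradicting \neg \neg b; so \neg a, contradicting \neg \neg a.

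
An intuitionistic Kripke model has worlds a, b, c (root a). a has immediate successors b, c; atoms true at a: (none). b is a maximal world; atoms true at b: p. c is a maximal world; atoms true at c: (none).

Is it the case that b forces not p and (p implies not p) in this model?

b does not force not p and (p implies not p) since b fails not p.

No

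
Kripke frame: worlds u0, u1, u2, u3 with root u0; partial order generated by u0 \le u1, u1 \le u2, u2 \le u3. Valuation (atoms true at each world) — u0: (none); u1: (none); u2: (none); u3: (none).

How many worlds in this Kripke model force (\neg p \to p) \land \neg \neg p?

0

u0: does not force it — u0 \nVdash (\neg p \to p) \land \neg \neg p since u0 fails \neg p \to p.
u1: does not force it — u1 \nVdash (\neg p \to p) \land \neg \neg p since u1 fails \neg p \to p.
u2: does not force it.
u3: does not force it.
Worlds forcing the formula: { }.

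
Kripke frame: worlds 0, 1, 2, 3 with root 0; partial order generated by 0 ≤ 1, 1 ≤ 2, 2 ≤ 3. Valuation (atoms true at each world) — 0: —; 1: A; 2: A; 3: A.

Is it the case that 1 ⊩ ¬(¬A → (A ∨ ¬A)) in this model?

No

1 ⊮ ¬(¬A → (A ∨ ¬A)) since 1 is accessible from 1 and 1 ⊩ ¬A → (A ∨ ¬A).
1 ⊩ ¬A → (A ∨ ¬A) vacuously: no world accessible from 1 forces the antecedent ¬A.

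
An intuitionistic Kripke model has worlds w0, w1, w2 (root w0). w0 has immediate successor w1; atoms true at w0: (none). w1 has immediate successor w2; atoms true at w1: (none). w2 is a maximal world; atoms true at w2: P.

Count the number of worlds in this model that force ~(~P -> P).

0

w0: does not force it — w0 ||-/- ~(~P -> P) since w0 is accessible from w0 and w0 ||- ~P -> P.
w1: does not force it — w1 ||-/- ~(~P -> P) since w1 is accessible from w1 and w1 ||- ~P -> P.
w2: does not force it — w2 ||-/- ~(~P -> P) since w2 is accessible from w2 and w2 ||- ~P -> P.
Worlds forcing the formula: { }.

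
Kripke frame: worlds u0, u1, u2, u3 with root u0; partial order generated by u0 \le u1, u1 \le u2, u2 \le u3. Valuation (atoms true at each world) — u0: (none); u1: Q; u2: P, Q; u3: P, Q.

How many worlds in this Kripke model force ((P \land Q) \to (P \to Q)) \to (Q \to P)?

2

u0: does not force it — u0 \nVdash ((P \land Q) \to (P \to Q)) \to (Q \to P): already at u0 itself, u0 \Vdash (P \land Q) \to (P \to Q) but u0 \nVdash Q \to P.
u1: does not force it.
u2: forces it.
u3: forces it.
Worlds forcing the formula: {u2, u3}.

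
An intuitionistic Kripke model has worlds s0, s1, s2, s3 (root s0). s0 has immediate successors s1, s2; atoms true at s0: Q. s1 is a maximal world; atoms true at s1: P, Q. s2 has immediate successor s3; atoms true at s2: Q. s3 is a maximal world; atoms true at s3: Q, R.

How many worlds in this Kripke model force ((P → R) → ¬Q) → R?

2

s0: does not force it — s0 ⊮ ((P → R) → ¬Q) → R: at the accessible world s1, s1 ⊩ (P → R) → ¬Q but s1 ⊮ R.
s1: does not force it — s1 ⊮ ((P → R) → ¬Q) → R: already at s1 itself, s1 ⊩ (P → R) → ¬Q but s1 ⊮ R.
s2: forces it.
s3: forces it.
Worlds forcing the formula: {s2, s3}.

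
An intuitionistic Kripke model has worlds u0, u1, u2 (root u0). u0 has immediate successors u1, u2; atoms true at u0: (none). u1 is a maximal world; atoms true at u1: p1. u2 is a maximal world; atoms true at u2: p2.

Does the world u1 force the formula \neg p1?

No

u1 \nVdash \neg p1 since u1 is accessible from u1 and u1 \Vdash p1.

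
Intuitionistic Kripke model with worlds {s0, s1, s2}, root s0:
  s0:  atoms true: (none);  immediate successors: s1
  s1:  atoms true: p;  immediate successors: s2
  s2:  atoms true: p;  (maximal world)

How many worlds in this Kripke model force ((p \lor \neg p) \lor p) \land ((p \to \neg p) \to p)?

s0: does not force it — s0 \nVdash ((p \lor \neg p) \lor p) \land ((p \to \neg p) \to p) since s0 fails (p \lor \neg p) \lor p.
s1: forces it.
s2: forces it.
Worlds forcing the formula: {s1, s2}.

2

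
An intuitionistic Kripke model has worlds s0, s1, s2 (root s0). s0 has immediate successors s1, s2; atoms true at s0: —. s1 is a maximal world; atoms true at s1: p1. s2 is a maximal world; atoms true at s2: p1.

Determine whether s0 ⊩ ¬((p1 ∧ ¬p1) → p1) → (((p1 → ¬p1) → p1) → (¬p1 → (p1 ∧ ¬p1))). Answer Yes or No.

s0 ⊩ ¬((p1 ∧ ¬p1) → p1) → (((p1 → ¬p1) → p1) → (¬p1 → (p1 ∧ ¬p1))) vacuously: no world accessible from s0 forces the antecedent ¬((p1 ∧ ¬p1) → p1).

Yes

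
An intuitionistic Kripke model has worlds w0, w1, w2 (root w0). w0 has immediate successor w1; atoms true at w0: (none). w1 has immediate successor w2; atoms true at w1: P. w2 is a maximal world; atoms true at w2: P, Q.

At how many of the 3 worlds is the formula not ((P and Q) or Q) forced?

w0: does not force it — w0 does not force not ((P and Q) or Q) since w2 is accessible from w0 and w2 forces (P and Q) or Q.
w1: does not force it.
w2: does not force it.
Worlds forcing the formula: { }.

0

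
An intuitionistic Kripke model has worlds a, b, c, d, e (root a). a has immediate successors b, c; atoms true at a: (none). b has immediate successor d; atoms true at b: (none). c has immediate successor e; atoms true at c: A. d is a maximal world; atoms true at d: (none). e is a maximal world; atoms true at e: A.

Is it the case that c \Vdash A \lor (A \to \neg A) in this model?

Yes

c \Vdash A \lor (A \to \neg A) via the disjunct A.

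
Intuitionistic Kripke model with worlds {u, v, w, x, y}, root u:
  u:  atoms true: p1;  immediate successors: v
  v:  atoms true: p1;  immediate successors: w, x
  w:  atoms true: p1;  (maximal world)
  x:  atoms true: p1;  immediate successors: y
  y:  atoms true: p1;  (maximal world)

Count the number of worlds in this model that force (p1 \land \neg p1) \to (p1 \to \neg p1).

u: forces it.
v: forces it.
w: forces it.
x: forces it.
y: forces it.
Worlds forcing the formula: {u, v, w, x, y}.

5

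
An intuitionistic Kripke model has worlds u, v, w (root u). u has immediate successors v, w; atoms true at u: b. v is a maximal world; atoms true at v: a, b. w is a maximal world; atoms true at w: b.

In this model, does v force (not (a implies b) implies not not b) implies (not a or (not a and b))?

No

v does not force (not (a implies b) implies not not b) implies (not a or (not a and b)): already at v itself, v forces not (a implies b) implies not not b but v does not force not a or (not a and b).
v does not force not a or (not a and b): neither disjunct is forced at v.
v does not force not a since v is accessible from v and v forces a.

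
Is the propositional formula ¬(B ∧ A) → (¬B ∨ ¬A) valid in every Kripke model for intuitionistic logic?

No

This is the constructively invalid direction of De Morgan's law for conjunction, which is not intuitionistically valid.
A Kripke countermodel: worlds 0, 1, 2; order generated by 0 ≤ 1, 0 ≤ 2; atoms true at each world — 0:{}; 1:{B}; 2:{A}.
0 ⊮ ¬(B ∧ A) → (¬B ∨ ¬A): already at 0 itself, 0 ⊩ ¬(B ∧ A) but 0 ⊮ ¬B ∨ ¬A.
0 ⊮ ¬B ∨ ¬A: neither disjunct is forced at 0.
0 ⊮ ¬B since 1 is accessible from 0 and 1 ⊩ B.
So the root 0 does not force the formula.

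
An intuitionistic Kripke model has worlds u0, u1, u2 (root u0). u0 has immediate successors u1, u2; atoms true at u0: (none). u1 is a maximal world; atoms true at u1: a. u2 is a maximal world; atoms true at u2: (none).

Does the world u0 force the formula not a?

u0 does not force not a since u1 is accessible from u0 and u1 forces a.

No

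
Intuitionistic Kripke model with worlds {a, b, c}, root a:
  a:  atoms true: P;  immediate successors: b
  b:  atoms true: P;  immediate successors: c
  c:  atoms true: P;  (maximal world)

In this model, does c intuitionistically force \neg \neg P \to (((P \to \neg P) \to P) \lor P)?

Yes

c \Vdash \neg \neg P \to (((P \to \neg P) \to P) \lor P): every world accessible from c that forces \neg \neg P (namely c) also forces ((P \to \neg P) \to P) \lor P.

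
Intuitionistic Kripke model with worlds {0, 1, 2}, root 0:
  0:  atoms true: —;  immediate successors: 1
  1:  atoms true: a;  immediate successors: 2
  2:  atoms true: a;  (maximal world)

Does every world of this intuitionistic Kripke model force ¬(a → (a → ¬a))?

0 ⊩ ¬(a → (a → ¬a)): no world accessible from 0 forces a → (a → ¬a).
Since the root 0 forces ¬(a → (a → ¬a)) and forcing is persistent (monotone upward), every world forces it.

Yes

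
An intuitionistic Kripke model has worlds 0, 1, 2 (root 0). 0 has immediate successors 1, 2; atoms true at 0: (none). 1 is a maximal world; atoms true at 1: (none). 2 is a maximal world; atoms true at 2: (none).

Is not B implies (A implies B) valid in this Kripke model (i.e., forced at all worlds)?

0 forces not B implies (A implies B): every world accessible from 0 that forces not B (namely 0, 1, 2) also forces A implies B.
Since the root 0 forces not B implies (A implies B) and forcing is persistent (monotone upward), every world forces it.

Yes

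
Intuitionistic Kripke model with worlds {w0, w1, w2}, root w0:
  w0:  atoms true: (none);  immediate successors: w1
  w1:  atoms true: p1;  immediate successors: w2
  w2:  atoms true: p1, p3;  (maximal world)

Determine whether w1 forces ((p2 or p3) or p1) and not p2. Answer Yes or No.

w1 forces ((p2 or p3) or p1) and not p2 since w1 forces both conjuncts.

Yes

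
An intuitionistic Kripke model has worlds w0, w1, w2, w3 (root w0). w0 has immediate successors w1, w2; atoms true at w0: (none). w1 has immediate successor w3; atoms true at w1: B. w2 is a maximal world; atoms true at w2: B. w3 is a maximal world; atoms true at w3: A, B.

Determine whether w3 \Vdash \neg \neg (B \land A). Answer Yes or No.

w3 \Vdash \neg \neg (B \land A): no world accessible from w3 forces \neg (B \land A).

Yes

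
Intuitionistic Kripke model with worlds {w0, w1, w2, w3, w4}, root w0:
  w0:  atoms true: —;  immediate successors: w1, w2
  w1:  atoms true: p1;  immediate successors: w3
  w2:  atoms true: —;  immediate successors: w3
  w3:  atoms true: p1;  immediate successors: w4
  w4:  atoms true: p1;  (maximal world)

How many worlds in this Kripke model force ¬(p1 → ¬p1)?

5

w0: forces it.
w1: forces it.
w2: forces it.
w3: forces it.
w4: forces it.
Worlds forcing the formula: {w0, w1, w2, w3, w4}.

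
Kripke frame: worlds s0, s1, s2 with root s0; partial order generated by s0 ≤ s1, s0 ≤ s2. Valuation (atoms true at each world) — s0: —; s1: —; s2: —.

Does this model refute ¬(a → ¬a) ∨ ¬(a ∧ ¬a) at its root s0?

No

s0 ⊩ ¬(a → ¬a) ∨ ¬(a ∧ ¬a) via the disjunct ¬(a ∧ ¬a).
So the root s0 forces ¬(a → ¬a) ∨ ¬(a ∧ ¬a); the model is not a countermodel.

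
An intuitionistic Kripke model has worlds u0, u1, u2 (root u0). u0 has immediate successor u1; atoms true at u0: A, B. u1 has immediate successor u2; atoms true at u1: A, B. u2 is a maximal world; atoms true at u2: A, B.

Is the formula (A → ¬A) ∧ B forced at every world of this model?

Not every world: u0 ⊮ (A → ¬A) ∧ B.
u0 ⊮ (A → ¬A) ∧ B since u0 fails A → ¬A.

No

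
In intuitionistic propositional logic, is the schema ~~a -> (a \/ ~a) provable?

This is a variant of double-negation elimination (deriving excluded middle from double negation), which is not intuitionistically valid.
A Kripke countermodel: worlds u0, u1; order generated by u0 <= u1; atoms true at each world — u0:{}; u1:{a}.
u0 ||-/- ~~a -> (a \/ ~a): already at u0 itself, u0 ||- ~~a but u0 ||-/- a \/ ~a.
u0 ||-/- a \/ ~a: neither disjunct is forced at u0.
u0 lacks atom a, so u0 ||-/- a.
So the root u0 does not force the formula.

No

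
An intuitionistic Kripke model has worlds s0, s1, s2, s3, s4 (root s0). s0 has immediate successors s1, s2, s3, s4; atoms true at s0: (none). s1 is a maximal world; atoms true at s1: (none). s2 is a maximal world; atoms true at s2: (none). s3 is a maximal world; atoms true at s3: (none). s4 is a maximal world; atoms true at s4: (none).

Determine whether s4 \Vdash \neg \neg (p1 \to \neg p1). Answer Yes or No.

Yes

s4 \Vdash \neg \neg (p1 \to \neg p1): no world accessible from s4 forces \neg (p1 \to \neg p1).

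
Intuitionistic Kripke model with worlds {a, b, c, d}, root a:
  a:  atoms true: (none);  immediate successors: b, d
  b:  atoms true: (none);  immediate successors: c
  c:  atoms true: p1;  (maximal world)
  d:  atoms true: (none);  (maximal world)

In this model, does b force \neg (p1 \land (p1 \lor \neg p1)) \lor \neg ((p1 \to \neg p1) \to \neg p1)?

No

b \nVdash \neg (p1 \land (p1 \lor \neg p1)) \lor \neg ((p1 \to \neg p1) \to \neg p1): neither disjunct is forced at b.
b \nVdash \neg (p1 \land (p1 \lor \neg p1)) since c is accessible from b and c \Vdash p1 \land (p1 \lor \neg p1).
c \Vdash p1 \land (p1 \lor \neg p1) since c forces both conjuncts.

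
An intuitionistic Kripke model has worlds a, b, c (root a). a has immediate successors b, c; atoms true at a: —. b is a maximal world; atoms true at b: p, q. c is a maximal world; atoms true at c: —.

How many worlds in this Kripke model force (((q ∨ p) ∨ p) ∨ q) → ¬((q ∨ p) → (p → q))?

1

a: does not force it — a ⊮ (((q ∨ p) ∨ p) ∨ q) → ¬((q ∨ p) → (p → q)): at the accessible world b, b ⊩ ((q ∨ p) ∨ p) ∨ q but b ⊮ ¬((q ∨ p) → (p → q)).
b: does not force it.
c: forces it.
Worlds forcing the formula: {c}.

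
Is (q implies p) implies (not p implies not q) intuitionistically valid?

Yes

This is the forward direction of contraposition, which is intuitionistically derivable.
Assume q implies p and not p. If q held then p would follow, contradicting not p; so not q.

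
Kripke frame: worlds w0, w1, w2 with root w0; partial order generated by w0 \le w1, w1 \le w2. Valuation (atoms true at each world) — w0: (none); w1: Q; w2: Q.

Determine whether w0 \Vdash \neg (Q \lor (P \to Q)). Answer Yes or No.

w0 \nVdash \neg (Q \lor (P \to Q)) since w0 is accessible from w0 and w0 \Vdash Q \lor (P \to Q).
w0 \Vdash Q \lor (P \to Q) via the disjunct P \to Q.

No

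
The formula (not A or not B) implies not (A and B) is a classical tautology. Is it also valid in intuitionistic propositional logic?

Yes

This is a constructively valid De Morgan direction (disjunction of negations to negated conjunction), which is intuitionistically derivable.
If not A holds at a world then no accessible world forces A, hence none forces A and B; likewise for not B.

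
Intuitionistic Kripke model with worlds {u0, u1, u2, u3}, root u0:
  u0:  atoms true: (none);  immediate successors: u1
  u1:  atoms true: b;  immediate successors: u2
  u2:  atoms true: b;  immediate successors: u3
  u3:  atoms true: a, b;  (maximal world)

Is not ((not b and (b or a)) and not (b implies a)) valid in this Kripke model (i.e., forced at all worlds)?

Yes

u0 forces not ((not b and (b or a)) and not (b implies a)): no world accessible from u0 forces (not b and (b or a)) and not (b implies a).
Since the root u0 forces not ((not b and (b or a)) and not (b implies a)) and forcing is persistent (monotone upward), every world forces it.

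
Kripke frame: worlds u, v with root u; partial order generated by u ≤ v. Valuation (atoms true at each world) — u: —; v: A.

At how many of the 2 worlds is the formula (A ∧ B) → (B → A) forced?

2

u: forces it.
v: forces it.
Worlds forcing the formula: {u, v}.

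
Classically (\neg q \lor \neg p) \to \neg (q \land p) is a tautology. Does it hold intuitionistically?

This is a constructively valid De Morgan direction (disjunction of negations to negated conjunction), which is intuitionistically derivable.
If \neg q holds at a world then no accessible world forces q, hence none forces q \land p; likewise for \neg p.

Yes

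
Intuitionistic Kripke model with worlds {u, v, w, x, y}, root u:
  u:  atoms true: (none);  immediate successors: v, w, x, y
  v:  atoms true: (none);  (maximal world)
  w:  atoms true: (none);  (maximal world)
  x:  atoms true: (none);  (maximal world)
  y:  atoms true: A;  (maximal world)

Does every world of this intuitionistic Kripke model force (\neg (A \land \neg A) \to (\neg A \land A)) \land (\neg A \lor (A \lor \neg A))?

Not every world: u \nVdash (\neg (A \land \neg A) \to (\neg A \land A)) \land (\neg A \lor (A \lor \neg A)).
u \nVdash (\neg (A \land \neg A) \to (\neg A \land A)) \land (\neg A \lor (A \lor \neg A)) since u fails \neg (A \land \neg A) \to (\neg A \land A).

No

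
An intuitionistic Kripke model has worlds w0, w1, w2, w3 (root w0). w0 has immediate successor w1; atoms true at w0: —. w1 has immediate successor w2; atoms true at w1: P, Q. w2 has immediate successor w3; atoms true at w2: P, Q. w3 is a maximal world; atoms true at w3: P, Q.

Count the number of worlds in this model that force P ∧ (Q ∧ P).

3

w0: does not force it — w0 ⊮ P ∧ (Q ∧ P) since w0 fails P.
w1: forces it.
w2: forces it.
w3: forces it.
Worlds forcing the formula: {w1, w2, w3}.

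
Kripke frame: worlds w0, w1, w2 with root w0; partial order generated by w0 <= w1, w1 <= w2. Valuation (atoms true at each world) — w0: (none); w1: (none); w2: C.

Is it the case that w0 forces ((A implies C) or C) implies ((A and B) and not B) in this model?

No

w0 does not force ((A implies C) or C) implies ((A and B) and not B): already at w0 itself, w0 forces (A implies C) or C but w0 does not force (A and B) and not B.
w0 does not force (A and B) and not B since w0 fails A and B.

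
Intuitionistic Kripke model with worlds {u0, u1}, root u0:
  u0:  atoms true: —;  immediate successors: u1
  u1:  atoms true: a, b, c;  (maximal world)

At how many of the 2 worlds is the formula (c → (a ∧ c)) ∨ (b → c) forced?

2

u0: forces it.
u1: forces it.
Worlds forcing the formula: {u0, u1}.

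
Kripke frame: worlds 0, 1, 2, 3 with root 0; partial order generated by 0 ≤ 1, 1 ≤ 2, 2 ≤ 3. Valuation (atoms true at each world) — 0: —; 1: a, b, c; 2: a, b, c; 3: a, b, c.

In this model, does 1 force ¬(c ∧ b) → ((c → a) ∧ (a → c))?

Yes

1 ⊩ ¬(c ∧ b) → ((c → a) ∧ (a → c)) vacuously: no world accessible from 1 forces the antecedent ¬(c ∧ b).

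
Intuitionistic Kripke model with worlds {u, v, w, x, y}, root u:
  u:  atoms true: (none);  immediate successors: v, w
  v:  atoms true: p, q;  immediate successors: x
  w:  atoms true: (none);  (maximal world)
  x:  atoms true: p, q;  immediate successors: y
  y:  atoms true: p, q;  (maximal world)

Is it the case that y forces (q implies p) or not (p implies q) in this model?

Yes

y forces (q implies p) or not (p implies q) via the disjunct q implies p.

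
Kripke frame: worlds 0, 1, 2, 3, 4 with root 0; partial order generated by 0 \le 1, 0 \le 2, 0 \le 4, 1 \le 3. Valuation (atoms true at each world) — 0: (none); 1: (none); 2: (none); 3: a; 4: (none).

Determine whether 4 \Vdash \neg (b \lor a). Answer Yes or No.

Yes

4 \Vdash \neg (b \lor a): no world accessible from 4 forces b \lor a.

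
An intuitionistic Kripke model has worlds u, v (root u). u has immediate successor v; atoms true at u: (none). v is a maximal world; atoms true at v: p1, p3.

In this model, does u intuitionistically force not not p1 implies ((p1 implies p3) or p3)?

u forces not not p1 implies ((p1 implies p3) or p3): every world accessible from u that forces not not p1 (namely u, v) also forces (p1 implies p3) or p3.

Yes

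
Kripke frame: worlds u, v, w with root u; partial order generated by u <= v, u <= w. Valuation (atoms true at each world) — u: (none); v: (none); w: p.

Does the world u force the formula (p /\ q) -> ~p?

u ||- (p /\ q) -> ~p vacuously: no world accessible from u forces the antecedent p /\ q.

Yes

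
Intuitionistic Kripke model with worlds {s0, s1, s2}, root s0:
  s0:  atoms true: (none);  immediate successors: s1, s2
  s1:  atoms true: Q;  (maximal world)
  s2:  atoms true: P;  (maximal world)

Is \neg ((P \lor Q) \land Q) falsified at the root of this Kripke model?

s0 \nVdash \neg ((P \lor Q) \land Q) since s1 is accessible from s0 and s1 \Vdash (P \lor Q) \land Q.
s1 \Vdash (P \lor Q) \land Q since s1 forces both conjuncts.
So the root s0 does not force \neg ((P \lor Q) \land Q); the model is a countermodel.

Yes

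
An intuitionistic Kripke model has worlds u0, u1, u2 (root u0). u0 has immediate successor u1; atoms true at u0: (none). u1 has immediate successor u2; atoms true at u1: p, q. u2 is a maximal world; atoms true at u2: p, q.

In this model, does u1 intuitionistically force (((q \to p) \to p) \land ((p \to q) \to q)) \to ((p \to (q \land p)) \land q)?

Yes

u1 \Vdash (((q \to p) \to p) \land ((p \to q) \to q)) \to ((p \to (q \land p)) \land q): every world accessible from u1 that forces ((q \to p) \to p) \land ((p \to q) \to q) (namely u1, u2) also forces (p \to (q \land p)) \land q.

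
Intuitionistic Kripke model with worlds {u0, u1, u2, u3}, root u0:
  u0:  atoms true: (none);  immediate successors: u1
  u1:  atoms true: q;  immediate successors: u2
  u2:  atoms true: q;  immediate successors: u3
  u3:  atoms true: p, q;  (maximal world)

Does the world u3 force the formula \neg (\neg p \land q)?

Yes

u3 \Vdash \neg (\neg p \land q): no world accessible from u3 forces \neg p \land q.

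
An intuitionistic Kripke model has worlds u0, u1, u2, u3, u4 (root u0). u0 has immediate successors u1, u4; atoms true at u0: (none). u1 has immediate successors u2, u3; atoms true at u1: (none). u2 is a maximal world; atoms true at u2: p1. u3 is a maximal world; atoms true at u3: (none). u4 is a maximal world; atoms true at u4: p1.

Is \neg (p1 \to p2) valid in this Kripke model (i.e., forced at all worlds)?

No

Not every world: u0 \nVdash \neg (p1 \to p2).
u0 \nVdash \neg (p1 \to p2) since u3 is accessible from u0 and u3 \Vdash p1 \to p2.
u3 \Vdash p1 \to p2 vacuously: no world accessible from u3 forces the antecedent p1.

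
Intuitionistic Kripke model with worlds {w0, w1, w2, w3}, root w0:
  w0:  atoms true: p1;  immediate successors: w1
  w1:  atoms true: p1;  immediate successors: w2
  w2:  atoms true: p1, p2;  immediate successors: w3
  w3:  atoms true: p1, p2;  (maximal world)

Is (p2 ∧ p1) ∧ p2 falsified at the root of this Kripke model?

w0 ⊮ (p2 ∧ p1) ∧ p2 since w0 fails p2 ∧ p1.
So the root w0 does not force (p2 ∧ p1) ∧ p2; the model is a countermodel.

Yes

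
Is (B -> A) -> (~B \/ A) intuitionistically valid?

No

This is the material-implication-as-disjunction principle, which is not intuitionistically valid.
A Kripke countermodel: worlds w0, w1; order generated by w0 <= w1; atoms true at each world — w0:{}; w1:{A,B}.
w0 ||-/- (B -> A) -> (~B \/ A): already at w0 itself, w0 ||- B -> A but w0 ||-/- ~B \/ A.
w0 ||-/- ~B \/ A: neither disjunct is forced at w0.
w0 ||-/- ~B since w1 is accessible from w0 and w1 ||- B.
So the root w0 does not force the formula.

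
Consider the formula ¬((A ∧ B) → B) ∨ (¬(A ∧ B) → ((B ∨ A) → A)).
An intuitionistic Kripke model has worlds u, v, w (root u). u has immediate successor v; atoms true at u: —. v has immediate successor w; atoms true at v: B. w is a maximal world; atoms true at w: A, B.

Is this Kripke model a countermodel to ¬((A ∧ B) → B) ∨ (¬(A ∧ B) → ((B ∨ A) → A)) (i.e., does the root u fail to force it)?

No

u ⊩ ¬((A ∧ B) → B) ∨ (¬(A ∧ B) → ((B ∨ A) → A)) via the disjunct ¬(A ∧ B) → ((B ∨ A) → A).
So the root u forces ¬((A ∧ B) → B) ∨ (¬(A ∧ B) → ((B ∨ A) → A)); the model is not a countermodel.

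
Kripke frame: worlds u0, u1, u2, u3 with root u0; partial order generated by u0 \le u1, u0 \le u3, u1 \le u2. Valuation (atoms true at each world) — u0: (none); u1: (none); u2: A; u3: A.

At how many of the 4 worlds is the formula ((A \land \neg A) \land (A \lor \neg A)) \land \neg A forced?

u0: does not force it — u0 \nVdash ((A \land \neg A) \land (A \lor \neg A)) \land \neg A since u0 fails (A \land \neg A) \land (A \lor \neg A).
u1: does not force it — u1 \nVdash ((A \land \neg A) \land (A \lor \neg A)) \land \neg A since u1 fails (A \land \neg A) \land (A \lor \neg A).
u2: does not force it.
u3: does not force it.
Worlds forcing the formula: { }.

0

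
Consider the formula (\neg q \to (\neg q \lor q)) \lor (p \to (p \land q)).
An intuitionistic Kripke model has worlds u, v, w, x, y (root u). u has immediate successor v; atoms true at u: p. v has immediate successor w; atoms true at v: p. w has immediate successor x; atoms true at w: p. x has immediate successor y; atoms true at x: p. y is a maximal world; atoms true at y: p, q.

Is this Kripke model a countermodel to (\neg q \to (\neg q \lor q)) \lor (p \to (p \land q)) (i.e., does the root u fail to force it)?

No

u \Vdash (\neg q \to (\neg q \lor q)) \lor (p \to (p \land q)) via the disjunct \neg q \to (\neg q \lor q).
So the root u forces (\neg q \to (\neg q \lor q)) \lor (p \to (p \land q)); the model is not a countermodel.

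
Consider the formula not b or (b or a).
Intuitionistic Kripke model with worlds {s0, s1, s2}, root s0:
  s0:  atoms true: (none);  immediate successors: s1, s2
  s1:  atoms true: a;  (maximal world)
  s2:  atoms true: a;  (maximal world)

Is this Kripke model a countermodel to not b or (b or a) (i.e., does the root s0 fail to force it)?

s0 forces not b or (b or a) via the disjunct not b.
So the root s0 forces not b or (b or a); the model is not a countermodel.

No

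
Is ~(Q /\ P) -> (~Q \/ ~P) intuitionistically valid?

This is the constructively invalid direction of De Morgan's law for conjunction, which is not intuitionistically valid.
A Kripke countermodel: worlds u, v, w; order generated by u <= v, u <= w; atoms true at each world — u:{}; v:{Q}; w:{P}.
u ||-/- ~(Q /\ P) -> (~Q \/ ~P): already at u itself, u ||- ~(Q /\ P) but u ||-/- ~Q \/ ~P.
u ||-/- ~Q \/ ~P: neither disjunct is forced at u.
u ||-/- ~Q since v is accessible from u and v ||- Q.
So the root u does not force the formula.

No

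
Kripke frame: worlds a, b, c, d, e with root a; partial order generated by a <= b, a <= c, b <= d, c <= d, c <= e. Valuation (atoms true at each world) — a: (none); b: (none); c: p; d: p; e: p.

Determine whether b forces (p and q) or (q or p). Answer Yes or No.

No

b does not force (p and q) or (q or p): neither disjunct is forced at b.
b does not force p and q since b fails p.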